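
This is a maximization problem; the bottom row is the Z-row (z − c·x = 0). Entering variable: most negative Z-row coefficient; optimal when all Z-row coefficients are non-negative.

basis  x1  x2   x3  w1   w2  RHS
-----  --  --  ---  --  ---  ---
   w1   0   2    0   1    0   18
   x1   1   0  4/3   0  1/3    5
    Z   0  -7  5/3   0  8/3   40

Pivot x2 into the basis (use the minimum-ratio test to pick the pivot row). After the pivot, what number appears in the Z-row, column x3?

5/3

Ratio test on column x2 — row 1: 18/2 = 9; row 2: entry 0 ≤ 0. Minimum is 9 at row 1 (w1 leaves); pivot element 2.
Divide row 1 by 2; eliminate column x2 from the other rows.
Z-row update in column x3: 5/3 − (-7)·0 = 5/3.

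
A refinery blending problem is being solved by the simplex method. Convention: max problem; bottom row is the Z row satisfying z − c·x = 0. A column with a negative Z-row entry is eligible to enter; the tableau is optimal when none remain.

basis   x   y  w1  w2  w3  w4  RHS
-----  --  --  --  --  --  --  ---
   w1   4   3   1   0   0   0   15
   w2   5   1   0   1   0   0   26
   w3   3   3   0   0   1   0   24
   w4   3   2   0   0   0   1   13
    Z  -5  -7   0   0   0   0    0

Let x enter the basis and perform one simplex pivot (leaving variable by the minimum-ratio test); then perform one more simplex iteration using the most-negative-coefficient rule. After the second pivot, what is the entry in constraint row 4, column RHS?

Ratio test on column x — row 1: 15/4 = 15/4; row 2: 26/5 = 26/5; row 3: 24/3 = 8; row 4: 13/3 = 13/3. Minimum is 15/4 at row 1 (w1 leaves); pivot element 4.
Divide row 1 by 4; eliminate column x from the other rows.
Second iteration: most negative Z-row entry is -13/4 in column y, so y enters.
Ratio test on column y — row 1: (15/4)/(3/4) = 5; row 2: entry -11/4 ≤ 0; row 3: (51/4)/(3/4) = 17; row 4: entry -1/4 ≤ 0. Minimum is 5 at row 1 (x leaves); pivot element 3/4.
Divide row 1 by 3/4; eliminate column y from the other rows.
After both pivots, the entry at constraint row 4, column RHS is 3.

3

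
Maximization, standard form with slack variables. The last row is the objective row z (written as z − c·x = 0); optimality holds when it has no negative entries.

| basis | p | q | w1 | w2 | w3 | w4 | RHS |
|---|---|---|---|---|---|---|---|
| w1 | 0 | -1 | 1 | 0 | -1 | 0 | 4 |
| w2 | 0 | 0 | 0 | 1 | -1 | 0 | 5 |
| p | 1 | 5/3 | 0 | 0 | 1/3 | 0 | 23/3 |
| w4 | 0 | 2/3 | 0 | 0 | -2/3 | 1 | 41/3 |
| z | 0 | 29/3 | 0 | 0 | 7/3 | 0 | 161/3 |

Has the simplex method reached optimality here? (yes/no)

yes

Every z-row coefficient is ≥ 0, so the tableau is optimal.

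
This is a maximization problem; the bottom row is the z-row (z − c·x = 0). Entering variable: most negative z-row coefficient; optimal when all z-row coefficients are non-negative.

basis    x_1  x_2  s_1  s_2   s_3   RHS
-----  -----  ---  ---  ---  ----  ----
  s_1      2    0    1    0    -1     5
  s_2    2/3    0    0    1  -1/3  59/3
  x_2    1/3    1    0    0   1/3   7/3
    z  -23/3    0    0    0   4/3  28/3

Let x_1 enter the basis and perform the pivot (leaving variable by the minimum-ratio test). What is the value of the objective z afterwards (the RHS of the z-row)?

Ratio test on column x_1 — row 1: 5/2 = 5/2; row 2: (59/3)/(2/3) = 59/2; row 3: (7/3)/(1/3) = 7. Minimum is 5/2 at row 1 (s_1 leaves); pivot element 2.
Pivot on row 1; the z-row RHS becomes 28/3 − (-23/3)·(5/2) = 57/2.

57/2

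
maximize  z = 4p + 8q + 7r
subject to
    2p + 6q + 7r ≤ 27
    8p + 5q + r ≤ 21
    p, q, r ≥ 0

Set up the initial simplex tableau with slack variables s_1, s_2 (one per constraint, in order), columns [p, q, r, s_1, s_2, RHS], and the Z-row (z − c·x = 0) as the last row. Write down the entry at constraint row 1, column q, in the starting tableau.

6

Constraint 1 has coefficient 6 on q.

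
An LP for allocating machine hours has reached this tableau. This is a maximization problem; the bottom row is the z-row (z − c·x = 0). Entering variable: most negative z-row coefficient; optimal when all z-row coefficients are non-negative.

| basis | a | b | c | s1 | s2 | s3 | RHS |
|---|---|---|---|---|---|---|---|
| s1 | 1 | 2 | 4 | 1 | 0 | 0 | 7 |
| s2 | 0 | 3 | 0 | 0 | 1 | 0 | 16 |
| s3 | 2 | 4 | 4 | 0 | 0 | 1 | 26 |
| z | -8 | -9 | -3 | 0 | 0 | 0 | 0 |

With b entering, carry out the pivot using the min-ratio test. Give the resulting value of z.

Ratio test on column b — row 1: 7/2 = 7/2; row 2: 16/3 = 16/3; row 3: 26/4 = 13/2. Minimum is 7/2 at row 1 (s1 leaves); pivot element 2.
Pivot on row 1; the z-row RHS becomes 0 − (-9)·(7/2) = 63/2.

63/2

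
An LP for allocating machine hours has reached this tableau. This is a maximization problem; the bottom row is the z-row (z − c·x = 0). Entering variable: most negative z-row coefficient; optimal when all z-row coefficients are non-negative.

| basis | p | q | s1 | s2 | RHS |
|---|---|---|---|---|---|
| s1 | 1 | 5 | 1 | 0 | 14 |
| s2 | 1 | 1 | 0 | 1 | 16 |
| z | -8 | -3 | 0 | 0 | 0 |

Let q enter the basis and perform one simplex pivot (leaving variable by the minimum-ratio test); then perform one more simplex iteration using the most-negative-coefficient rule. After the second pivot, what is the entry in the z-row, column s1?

Ratio test on column q — row 1: 14/5 = 14/5; row 2: 16/1 = 16. Minimum is 14/5 at row 1 (s1 leaves); pivot element 5.
Divide row 1 by 5; eliminate column q from the other rows.
Second iteration: most negative z-row entry is -37/5 in column p, so p enters.
Ratio test on column p — row 1: (14/5)/(1/5) = 14; row 2: (66/5)/(4/5) = 33/2. Minimum is 14 at row 1 (q leaves); pivot element 1/5.
Divide row 1 by 1/5; eliminate column p from the other rows.
After both pivots, the entry at the z-row, column s1 is 8.

8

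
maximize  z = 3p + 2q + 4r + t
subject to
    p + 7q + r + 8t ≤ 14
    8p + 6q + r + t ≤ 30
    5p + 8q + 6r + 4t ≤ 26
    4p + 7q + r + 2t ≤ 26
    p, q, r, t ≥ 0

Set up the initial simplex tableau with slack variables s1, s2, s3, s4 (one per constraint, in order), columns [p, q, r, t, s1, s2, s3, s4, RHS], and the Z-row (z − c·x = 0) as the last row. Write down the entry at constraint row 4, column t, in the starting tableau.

2

Constraint 4 has coefficient 2 on t.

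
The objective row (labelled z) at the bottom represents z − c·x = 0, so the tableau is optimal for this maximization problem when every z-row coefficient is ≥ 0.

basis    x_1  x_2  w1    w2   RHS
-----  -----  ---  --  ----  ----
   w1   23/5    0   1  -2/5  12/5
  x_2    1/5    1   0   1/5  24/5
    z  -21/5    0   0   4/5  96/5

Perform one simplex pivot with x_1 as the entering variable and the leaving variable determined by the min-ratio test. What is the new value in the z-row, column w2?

Ratio test on column x_1 — row 1: (12/5)/(23/5) = 12/23; row 2: (24/5)/(1/5) = 24. Minimum is 12/23 at row 1 (w1 leaves); pivot element 23/5.
Divide row 1 by 23/5; eliminate column x_1 from the other rows.
z-row update in column w2: 4/5 − (-21/5)·(-2/23) = 10/23.

10/23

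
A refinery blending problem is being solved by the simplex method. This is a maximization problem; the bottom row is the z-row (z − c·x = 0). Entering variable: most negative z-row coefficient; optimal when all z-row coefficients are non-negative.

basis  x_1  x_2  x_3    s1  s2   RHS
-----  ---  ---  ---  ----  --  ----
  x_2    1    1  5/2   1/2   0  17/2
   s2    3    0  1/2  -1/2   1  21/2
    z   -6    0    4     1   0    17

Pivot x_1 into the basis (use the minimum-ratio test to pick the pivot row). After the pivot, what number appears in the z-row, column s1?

Ratio test on column x_1 — row 1: (17/2)/1 = 17/2; row 2: (21/2)/3 = 7/2. Minimum is 7/2 at row 2 (s2 leaves); pivot element 3.
Divide row 2 by 3; eliminate column x_1 from the other rows.
z-row update in column s1: 1 − (-6)·(-1/6) = 0.

0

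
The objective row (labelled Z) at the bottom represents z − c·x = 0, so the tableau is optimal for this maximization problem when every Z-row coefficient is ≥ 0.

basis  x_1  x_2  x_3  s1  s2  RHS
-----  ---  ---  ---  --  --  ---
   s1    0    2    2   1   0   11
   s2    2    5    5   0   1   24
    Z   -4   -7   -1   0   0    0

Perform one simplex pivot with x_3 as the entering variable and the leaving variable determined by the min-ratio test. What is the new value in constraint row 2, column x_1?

Ratio test on column x_3 — row 1: 11/2 = 11/2; row 2: 24/5 = 24/5. Minimum is 24/5 at row 2 (s2 leaves); pivot element 5.
Divide row 2 by 5; eliminate column x_3 from the other rows.
In the new row 2, the x_1 entry is the old entry divided by the pivot: 2/5 = 2/5.

2/5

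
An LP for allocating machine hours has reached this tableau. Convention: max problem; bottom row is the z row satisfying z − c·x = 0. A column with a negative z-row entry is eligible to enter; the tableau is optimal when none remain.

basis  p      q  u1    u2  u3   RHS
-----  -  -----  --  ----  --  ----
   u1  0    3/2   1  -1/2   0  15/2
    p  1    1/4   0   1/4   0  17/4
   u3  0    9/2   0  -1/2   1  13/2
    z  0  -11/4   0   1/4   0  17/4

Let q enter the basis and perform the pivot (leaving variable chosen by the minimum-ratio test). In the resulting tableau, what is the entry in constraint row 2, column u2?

Ratio test on column q — row 1: (15/2)/(3/2) = 5; row 2: (17/4)/(1/4) = 17; row 3: (13/2)/(9/2) = 13/9. Minimum is 13/9 at row 3 (u3 leaves); pivot element 9/2.
Divide row 3 by 9/2; eliminate column q from the other rows.
Row 2 update in column u2: 1/4 − (1/4)·(-1/9) = 5/18.

5/18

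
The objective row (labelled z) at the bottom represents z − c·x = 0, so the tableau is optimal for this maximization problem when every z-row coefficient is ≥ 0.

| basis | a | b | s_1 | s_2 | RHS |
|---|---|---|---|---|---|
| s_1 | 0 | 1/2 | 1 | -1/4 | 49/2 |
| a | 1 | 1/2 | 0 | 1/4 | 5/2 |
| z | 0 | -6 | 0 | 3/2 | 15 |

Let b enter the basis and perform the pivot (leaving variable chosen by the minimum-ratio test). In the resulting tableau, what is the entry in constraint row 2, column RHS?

Ratio test on column b — row 1: (49/2)/(1/2) = 49; row 2: (5/2)/(1/2) = 5. Minimum is 5 at row 2 (a leaves); pivot element 1/2.
Divide row 2 by 1/2; eliminate column b from the other rows.
In the new row 2, the RHS entry is the old entry divided by the pivot: (5/2)/(1/2) = 5.

5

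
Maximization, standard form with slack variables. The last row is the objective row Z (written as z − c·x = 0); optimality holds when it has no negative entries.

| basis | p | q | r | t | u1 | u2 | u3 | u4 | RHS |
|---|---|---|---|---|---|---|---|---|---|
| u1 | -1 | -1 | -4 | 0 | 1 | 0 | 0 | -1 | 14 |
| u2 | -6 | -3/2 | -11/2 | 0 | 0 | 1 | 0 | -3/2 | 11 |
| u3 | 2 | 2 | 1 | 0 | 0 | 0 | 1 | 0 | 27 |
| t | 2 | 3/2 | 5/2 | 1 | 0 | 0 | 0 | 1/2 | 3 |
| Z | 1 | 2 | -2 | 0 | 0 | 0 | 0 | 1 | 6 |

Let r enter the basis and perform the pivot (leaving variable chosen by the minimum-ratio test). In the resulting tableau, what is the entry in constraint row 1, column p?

11/5

Ratio test on column r — row 1: entry -4 ≤ 0; row 2: entry -11/2 ≤ 0; row 3: 27/1 = 27; row 4: 3/(5/2) = 6/5. Minimum is 6/5 at row 4 (t leaves); pivot element 5/2.
Divide row 4 by 5/2; eliminate column r from the other rows.
Row 1 update in column p: -1 − (-4)·(4/5) = 11/5.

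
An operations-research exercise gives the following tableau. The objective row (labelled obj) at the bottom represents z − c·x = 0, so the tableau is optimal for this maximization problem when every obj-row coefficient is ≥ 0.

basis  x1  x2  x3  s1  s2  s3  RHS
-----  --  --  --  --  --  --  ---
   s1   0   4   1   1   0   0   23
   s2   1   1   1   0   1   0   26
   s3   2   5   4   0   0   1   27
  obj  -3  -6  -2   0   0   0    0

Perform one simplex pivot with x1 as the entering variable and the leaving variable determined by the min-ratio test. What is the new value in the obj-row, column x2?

Ratio test on column x1 — row 1: entry 0 ≤ 0; row 2: 26/1 = 26; row 3: 27/2 = 27/2. Minimum is 27/2 at row 3 (s3 leaves); pivot element 2.
Divide row 3 by 2; eliminate column x1 from the other rows.
obj-row update in column x2: -6 − (-3)·(5/2) = 3/2.

3/2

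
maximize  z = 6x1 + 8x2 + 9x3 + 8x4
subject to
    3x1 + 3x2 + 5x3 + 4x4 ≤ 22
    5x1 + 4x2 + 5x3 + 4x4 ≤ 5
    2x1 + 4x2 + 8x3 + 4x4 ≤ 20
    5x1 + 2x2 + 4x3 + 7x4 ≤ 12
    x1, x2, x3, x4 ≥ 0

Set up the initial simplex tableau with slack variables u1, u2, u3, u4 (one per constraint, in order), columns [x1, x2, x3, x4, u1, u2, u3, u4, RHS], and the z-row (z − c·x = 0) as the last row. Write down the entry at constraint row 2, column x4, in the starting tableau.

Constraint 2 has coefficient 4 on x4.

4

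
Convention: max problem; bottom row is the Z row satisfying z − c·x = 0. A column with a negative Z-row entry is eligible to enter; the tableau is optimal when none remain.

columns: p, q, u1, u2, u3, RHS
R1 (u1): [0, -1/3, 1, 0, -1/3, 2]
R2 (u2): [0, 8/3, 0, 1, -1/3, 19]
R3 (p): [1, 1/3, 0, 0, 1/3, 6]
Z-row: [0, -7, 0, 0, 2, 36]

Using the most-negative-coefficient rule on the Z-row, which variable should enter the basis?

Negative Z-row entries: q: -7.
The most negative is -7 in column q, so q enters.

q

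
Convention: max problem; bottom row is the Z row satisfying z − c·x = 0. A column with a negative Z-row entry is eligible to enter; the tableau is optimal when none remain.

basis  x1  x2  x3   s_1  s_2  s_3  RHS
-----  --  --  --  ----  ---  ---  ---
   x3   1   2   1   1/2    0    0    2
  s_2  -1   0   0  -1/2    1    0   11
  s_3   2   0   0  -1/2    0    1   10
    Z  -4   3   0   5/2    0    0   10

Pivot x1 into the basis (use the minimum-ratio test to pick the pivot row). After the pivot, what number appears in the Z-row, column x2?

Ratio test on column x1 — row 1: 2/1 = 2; row 2: entry -1 ≤ 0; row 3: 10/2 = 5. Minimum is 2 at row 1 (x3 leaves); pivot element 1.
Divide row 1 by 1; eliminate column x1 from the other rows.
Z-row update in column x2: 3 − (-4)·2 = 11.

11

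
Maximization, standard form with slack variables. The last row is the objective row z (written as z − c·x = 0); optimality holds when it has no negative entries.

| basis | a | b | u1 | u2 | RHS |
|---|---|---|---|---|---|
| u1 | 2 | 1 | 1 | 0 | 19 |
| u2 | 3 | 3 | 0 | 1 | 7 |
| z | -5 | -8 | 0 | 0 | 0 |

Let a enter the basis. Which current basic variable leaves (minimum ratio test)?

u2

Column a entries and ratios — u1: 19/2 = 19/2; u2: 7/3 = 7/3.
Smallest ratio is 7/3 in the row of u2, so u2 leaves.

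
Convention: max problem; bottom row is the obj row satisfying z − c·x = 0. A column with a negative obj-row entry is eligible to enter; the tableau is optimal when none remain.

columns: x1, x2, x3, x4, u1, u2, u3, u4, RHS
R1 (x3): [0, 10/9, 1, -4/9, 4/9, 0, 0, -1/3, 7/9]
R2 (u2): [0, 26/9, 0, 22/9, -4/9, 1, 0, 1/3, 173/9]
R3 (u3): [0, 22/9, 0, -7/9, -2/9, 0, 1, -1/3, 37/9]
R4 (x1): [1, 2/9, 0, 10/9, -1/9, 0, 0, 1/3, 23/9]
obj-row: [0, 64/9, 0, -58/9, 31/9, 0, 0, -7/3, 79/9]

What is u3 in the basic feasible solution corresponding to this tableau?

37/9

u3 is basic (row 3); its value is the RHS of that row, 37/9.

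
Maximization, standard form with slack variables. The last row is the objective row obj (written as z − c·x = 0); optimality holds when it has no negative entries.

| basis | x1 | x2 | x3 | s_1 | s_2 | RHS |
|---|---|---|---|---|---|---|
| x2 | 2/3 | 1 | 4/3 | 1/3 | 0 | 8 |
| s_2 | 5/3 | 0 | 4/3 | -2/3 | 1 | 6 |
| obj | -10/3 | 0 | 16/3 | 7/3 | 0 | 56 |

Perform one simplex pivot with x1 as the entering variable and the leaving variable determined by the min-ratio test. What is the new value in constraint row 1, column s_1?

3/5

Ratio test on column x1 — row 1: 8/(2/3) = 12; row 2: 6/(5/3) = 18/5. Minimum is 18/5 at row 2 (s_2 leaves); pivot element 5/3.
Divide row 2 by 5/3; eliminate column x1 from the other rows.
Row 1 update in column s_1: 1/3 − (2/3)·(-2/5) = 3/5.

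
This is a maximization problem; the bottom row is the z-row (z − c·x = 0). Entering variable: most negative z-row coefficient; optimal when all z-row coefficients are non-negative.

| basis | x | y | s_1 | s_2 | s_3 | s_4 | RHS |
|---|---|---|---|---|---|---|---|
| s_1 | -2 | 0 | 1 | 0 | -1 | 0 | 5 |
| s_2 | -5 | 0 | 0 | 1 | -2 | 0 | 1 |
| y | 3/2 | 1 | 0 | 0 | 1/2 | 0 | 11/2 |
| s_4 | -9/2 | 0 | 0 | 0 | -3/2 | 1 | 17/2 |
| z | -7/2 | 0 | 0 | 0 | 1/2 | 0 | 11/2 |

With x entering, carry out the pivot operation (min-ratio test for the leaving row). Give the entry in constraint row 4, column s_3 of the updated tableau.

Ratio test on column x — row 1: entry -2 ≤ 0; row 2: entry -5 ≤ 0; row 3: (11/2)/(3/2) = 11/3; row 4: entry -9/2 ≤ 0. Minimum is 11/3 at row 3 (y leaves); pivot element 3/2.
Divide row 3 by 3/2; eliminate column x from the other rows.
Row 4 update in column s_3: -3/2 − (-9/2)·(1/3) = 0.

0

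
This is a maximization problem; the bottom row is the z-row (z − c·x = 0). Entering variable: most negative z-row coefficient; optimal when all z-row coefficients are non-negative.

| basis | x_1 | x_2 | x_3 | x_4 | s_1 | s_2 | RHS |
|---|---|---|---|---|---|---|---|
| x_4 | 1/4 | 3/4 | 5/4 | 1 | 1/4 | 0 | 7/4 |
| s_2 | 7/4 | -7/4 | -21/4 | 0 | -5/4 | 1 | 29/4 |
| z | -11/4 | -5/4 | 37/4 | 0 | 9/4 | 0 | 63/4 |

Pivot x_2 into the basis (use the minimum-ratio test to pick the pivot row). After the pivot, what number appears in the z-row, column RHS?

Ratio test on column x_2 — row 1: (7/4)/(3/4) = 7/3; row 2: entry -7/4 ≤ 0. Minimum is 7/3 at row 1 (x_4 leaves); pivot element 3/4.
Divide row 1 by 3/4; eliminate column x_2 from the other rows.
z-row update in column RHS: 63/4 − (-5/4)·(7/3) = 56/3.

56/3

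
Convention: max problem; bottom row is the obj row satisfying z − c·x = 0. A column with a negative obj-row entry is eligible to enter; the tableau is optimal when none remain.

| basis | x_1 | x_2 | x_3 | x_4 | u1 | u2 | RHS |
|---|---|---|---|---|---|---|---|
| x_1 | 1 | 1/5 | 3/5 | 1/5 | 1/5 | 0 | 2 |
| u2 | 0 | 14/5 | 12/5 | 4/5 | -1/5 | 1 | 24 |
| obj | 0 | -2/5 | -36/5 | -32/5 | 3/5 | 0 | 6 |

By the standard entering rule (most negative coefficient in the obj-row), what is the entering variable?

Negative obj-row entries: x_2: -2/5, x_3: -36/5, x_4: -32/5.
The most negative is -36/5 in column x_3, so x_3 enters.

x_3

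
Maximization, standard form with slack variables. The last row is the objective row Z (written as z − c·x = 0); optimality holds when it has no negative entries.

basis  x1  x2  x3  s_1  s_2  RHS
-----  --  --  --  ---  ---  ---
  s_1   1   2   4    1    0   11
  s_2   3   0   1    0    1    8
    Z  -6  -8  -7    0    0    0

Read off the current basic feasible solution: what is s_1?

s_1 is basic (row 1); its value is the RHS of that row, 11.

11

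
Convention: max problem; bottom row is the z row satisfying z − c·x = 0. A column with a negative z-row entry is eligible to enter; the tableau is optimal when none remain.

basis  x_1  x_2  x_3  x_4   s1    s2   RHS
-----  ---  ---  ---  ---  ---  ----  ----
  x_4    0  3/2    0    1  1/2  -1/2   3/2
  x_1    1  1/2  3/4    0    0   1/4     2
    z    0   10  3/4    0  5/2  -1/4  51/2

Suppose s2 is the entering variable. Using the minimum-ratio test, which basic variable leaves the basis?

Column s2 entries and ratios — x_4: -1/2 ≤ 0, skip; x_1: 2/(1/4) = 8.
Smallest ratio is 8 in the row of x_1, so x_1 leaves.

x_1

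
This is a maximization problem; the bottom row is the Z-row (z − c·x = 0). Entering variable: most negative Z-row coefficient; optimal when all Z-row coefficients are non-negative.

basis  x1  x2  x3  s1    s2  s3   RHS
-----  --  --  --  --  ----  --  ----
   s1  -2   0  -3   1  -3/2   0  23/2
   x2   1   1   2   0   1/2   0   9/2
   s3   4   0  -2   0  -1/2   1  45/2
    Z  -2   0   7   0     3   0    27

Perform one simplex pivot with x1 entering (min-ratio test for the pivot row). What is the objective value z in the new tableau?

Ratio test on column x1 — row 1: entry -2 ≤ 0; row 2: (9/2)/1 = 9/2; row 3: (45/2)/4 = 45/8. Minimum is 9/2 at row 2 (x2 leaves); pivot element 1.
Pivot on row 2; the Z-row RHS becomes 27 − (-2)·(9/2) = 36.

36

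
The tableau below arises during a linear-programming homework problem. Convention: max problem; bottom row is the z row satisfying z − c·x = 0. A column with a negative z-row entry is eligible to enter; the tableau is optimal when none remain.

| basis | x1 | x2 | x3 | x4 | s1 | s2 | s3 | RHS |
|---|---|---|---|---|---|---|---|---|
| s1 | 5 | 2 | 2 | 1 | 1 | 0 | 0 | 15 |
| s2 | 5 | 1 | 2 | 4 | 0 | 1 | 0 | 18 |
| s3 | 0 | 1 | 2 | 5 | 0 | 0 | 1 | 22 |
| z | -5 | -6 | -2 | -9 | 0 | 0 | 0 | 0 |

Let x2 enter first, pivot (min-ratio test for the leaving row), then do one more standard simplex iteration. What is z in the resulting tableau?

Ratio test on column x2 — row 1: 15/2 = 15/2; row 2: 18/1 = 18; row 3: 22/1 = 22. Minimum is 15/2 at row 1 (s1 leaves); pivot element 2.
Pivot on row 1; the z-row RHS becomes 0 − (-6)·(15/2) = 45.
Next entering variable (most negative z-row entry -6): x4.
Ratio test on column x4 — row 1: (15/2)/(1/2) = 15; row 2: (21/2)/(7/2) = 3; row 3: (29/2)/(9/2) = 29/9. Minimum is 3 at row 2 (s2 leaves); pivot element 7/2.
After the second pivot the z-row RHS is 45 − (-6)·3 = 63.

63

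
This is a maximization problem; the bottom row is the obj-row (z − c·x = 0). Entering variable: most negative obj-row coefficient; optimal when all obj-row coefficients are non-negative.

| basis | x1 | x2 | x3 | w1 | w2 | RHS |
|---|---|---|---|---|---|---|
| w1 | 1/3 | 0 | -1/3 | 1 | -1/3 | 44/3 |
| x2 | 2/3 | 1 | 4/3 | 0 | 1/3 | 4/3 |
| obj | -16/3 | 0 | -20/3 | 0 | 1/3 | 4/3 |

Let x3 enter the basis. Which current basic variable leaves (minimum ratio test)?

x2

Column x3 entries and ratios — w1: -1/3 ≤ 0, skip; x2: (4/3)/(4/3) = 1.
Smallest ratio is 1 in the row of x2, so x2 leaves.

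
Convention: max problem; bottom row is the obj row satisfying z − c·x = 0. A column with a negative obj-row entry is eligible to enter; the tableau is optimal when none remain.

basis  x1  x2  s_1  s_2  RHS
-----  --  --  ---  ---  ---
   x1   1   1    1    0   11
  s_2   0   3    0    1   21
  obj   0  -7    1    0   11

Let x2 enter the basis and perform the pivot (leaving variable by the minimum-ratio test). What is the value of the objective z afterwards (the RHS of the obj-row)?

Ratio test on column x2 — row 1: 11/1 = 11; row 2: 21/3 = 7. Minimum is 7 at row 2 (s_2 leaves); pivot element 3.
Pivot on row 2; the obj-row RHS becomes 11 − (-7)·7 = 60.

60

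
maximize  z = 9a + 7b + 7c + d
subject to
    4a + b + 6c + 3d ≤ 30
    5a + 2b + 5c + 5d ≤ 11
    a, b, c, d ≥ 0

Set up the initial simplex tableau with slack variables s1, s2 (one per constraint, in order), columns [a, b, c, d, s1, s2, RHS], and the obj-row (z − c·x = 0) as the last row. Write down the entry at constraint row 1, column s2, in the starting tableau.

0

Slack s2 belongs to constraint 2; its column is the unit vector e_2, so the entry in row 1 is 0.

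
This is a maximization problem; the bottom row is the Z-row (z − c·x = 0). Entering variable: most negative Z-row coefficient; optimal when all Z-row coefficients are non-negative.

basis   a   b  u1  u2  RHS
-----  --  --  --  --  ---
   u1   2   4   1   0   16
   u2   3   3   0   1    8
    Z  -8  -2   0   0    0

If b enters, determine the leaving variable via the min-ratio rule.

Column b entries and ratios — u1: 16/4 = 4; u2: 8/3 = 8/3.
Smallest ratio is 8/3 in the row of u2, so u2 leaves.

u2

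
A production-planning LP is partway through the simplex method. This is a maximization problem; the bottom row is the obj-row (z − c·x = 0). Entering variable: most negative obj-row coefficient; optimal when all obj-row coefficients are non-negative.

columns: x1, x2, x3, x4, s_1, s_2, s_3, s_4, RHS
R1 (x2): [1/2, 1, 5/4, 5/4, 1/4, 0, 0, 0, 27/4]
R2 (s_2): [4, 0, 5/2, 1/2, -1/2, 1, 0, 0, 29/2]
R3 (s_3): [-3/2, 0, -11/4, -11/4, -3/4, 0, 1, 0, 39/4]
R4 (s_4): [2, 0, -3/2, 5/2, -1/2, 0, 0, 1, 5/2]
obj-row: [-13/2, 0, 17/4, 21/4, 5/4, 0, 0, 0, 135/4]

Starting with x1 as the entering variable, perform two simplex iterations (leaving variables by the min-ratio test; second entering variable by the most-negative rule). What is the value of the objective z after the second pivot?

Ratio test on column x1 — row 1: (27/4)/(1/2) = 27/2; row 2: (29/2)/4 = 29/8; row 3: entry -3/2 ≤ 0; row 4: (5/2)/2 = 5/4. Minimum is 5/4 at row 4 (s_4 leaves); pivot element 2.
Pivot on row 4; the obj-row RHS becomes 135/4 − (-13/2)·(5/4) = 335/8.
Next entering variable (most negative obj-row entry -5/8): x3.
Ratio test on column x3 — row 1: (49/8)/(13/8) = 49/13; row 2: (19/2)/(11/2) = 19/11; row 3: entry -31/8 ≤ 0; row 4: entry -3/4 ≤ 0. Minimum is 19/11 at row 2 (s_2 leaves); pivot element 11/2.
After the second pivot the obj-row RHS is 335/8 − (-5/8)·(19/11) = 945/22.

945/22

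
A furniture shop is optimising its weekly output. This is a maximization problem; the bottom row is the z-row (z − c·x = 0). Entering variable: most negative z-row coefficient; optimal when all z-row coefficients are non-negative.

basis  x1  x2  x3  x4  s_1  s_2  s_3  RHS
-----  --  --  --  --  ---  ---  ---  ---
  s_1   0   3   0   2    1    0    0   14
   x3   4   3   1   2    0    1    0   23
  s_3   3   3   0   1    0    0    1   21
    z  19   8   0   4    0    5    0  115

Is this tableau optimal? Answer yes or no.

yes

Every z-row coefficient is ≥ 0, so the tableau is optimal.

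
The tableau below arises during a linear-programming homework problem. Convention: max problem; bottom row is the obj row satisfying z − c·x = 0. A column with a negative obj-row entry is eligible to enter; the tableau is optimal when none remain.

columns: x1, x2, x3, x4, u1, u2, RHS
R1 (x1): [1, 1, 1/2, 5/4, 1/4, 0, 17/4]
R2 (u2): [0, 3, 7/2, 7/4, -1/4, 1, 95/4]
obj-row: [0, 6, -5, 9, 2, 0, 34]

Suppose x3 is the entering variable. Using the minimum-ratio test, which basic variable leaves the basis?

Column x3 entries and ratios — x1: (17/4)/(1/2) = 17/2; u2: (95/4)/(7/2) = 95/14.
Smallest ratio is 95/14 in the row of u2, so u2 leaves.

u2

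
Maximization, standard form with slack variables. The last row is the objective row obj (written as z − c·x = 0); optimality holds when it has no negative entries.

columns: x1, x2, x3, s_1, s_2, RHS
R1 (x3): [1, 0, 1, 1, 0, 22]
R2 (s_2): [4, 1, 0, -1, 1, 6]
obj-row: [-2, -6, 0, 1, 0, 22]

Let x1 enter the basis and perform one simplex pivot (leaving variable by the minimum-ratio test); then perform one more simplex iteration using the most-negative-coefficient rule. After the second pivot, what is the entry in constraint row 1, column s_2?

Ratio test on column x1 — row 1: 22/1 = 22; row 2: 6/4 = 3/2. Minimum is 3/2 at row 2 (s_2 leaves); pivot element 4.
Divide row 2 by 4; eliminate column x1 from the other rows.
Second iteration: most negative obj-row entry is -11/2 in column x2, so x2 enters.
Ratio test on column x2 — row 1: entry -1/4 ≤ 0; row 2: (3/2)/(1/4) = 6. Minimum is 6 at row 2 (x1 leaves); pivot element 1/4.
Divide row 2 by 1/4; eliminate column x2 from the other rows.
After both pivots, the entry at constraint row 1, column s_2 is 0.

0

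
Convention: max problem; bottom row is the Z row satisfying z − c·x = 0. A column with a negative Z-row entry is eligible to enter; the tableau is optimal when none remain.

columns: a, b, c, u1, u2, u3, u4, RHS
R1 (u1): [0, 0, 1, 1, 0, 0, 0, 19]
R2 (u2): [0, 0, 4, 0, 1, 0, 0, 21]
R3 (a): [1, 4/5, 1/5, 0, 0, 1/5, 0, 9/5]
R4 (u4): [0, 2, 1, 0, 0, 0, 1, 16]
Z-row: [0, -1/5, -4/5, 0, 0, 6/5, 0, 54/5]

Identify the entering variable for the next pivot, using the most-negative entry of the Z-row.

c

Negative Z-row entries: b: -1/5, c: -4/5.
The most negative is -4/5 in column c, so c enters.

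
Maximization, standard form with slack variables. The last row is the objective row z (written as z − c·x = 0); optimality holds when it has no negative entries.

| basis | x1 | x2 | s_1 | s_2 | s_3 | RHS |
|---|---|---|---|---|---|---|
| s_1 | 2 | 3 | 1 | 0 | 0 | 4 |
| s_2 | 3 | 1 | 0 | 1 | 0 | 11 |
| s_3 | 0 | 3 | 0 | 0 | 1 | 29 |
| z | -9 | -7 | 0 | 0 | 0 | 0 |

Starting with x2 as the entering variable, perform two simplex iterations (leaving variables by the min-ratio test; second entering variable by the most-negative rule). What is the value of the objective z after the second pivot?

Ratio test on column x2 — row 1: 4/3 = 4/3; row 2: 11/1 = 11; row 3: 29/3 = 29/3. Minimum is 4/3 at row 1 (s_1 leaves); pivot element 3.
Pivot on row 1; the z-row RHS becomes 0 − (-7)·(4/3) = 28/3.
Next entering variable (most negative z-row entry -13/3): x1.
Ratio test on column x1 — row 1: (4/3)/(2/3) = 2; row 2: (29/3)/(7/3) = 29/7; row 3: entry -2 ≤ 0. Minimum is 2 at row 1 (x2 leaves); pivot element 2/3.
After the second pivot the z-row RHS is 28/3 − (-13/3)·2 = 18.

18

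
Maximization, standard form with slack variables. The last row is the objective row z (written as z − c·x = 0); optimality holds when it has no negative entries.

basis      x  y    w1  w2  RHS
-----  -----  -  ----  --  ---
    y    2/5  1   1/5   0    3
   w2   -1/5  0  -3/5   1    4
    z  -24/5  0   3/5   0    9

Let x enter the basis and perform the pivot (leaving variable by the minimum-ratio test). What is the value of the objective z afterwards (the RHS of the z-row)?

Ratio test on column x — row 1: 3/(2/5) = 15/2; row 2: entry -1/5 ≤ 0. Minimum is 15/2 at row 1 (y leaves); pivot element 2/5.
Pivot on row 1; the z-row RHS becomes 9 − (-24/5)·(15/2) = 45.

45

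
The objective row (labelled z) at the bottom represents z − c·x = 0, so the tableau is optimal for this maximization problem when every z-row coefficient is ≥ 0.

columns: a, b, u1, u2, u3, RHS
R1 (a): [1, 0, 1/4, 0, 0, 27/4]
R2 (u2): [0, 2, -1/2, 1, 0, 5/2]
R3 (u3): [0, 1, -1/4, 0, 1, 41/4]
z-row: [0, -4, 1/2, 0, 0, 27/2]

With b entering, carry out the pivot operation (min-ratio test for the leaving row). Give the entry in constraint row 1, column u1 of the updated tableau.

1/4

Ratio test on column b — row 1: entry 0 ≤ 0; row 2: (5/2)/2 = 5/4; row 3: (41/4)/1 = 41/4. Minimum is 5/4 at row 2 (u2 leaves); pivot element 2.
Divide row 2 by 2; eliminate column b from the other rows.
Row 1 update in column u1: 1/4 − 0·(-1/4) = 1/4.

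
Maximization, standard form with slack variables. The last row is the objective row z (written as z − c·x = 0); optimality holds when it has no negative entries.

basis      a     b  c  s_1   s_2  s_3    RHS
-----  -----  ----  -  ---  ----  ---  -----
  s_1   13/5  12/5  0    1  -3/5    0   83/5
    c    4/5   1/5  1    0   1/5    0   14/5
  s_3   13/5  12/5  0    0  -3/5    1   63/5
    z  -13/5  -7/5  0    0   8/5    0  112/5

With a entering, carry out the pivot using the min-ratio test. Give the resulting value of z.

63/2

Ratio test on column a — row 1: (83/5)/(13/5) = 83/13; row 2: (14/5)/(4/5) = 7/2; row 3: (63/5)/(13/5) = 63/13. Minimum is 7/2 at row 2 (c leaves); pivot element 4/5.
Pivot on row 2; the z-row RHS becomes 112/5 − (-13/5)·(7/2) = 63/2.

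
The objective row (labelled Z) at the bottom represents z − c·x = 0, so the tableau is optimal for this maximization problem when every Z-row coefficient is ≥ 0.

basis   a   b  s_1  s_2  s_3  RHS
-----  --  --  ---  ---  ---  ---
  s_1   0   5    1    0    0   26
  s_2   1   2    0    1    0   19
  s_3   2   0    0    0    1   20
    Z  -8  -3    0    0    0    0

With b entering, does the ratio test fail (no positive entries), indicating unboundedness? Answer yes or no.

no

Column b has positive entries in row(s) 1, 2, so the ratio test bounds it — not unbounded.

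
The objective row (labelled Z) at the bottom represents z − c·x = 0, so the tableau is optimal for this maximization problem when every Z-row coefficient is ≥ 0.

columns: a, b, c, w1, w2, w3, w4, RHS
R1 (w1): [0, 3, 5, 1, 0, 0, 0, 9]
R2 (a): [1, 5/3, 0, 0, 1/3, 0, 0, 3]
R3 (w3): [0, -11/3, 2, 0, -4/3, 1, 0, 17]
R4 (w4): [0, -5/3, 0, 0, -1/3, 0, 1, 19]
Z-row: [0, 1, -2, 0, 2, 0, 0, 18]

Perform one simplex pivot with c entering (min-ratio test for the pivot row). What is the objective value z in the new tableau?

108/5

Ratio test on column c — row 1: 9/5 = 9/5; row 2: entry 0 ≤ 0; row 3: 17/2 = 17/2; row 4: entry 0 ≤ 0. Minimum is 9/5 at row 1 (w1 leaves); pivot element 5.
Pivot on row 1; the Z-row RHS becomes 18 − (-2)·(9/5) = 108/5.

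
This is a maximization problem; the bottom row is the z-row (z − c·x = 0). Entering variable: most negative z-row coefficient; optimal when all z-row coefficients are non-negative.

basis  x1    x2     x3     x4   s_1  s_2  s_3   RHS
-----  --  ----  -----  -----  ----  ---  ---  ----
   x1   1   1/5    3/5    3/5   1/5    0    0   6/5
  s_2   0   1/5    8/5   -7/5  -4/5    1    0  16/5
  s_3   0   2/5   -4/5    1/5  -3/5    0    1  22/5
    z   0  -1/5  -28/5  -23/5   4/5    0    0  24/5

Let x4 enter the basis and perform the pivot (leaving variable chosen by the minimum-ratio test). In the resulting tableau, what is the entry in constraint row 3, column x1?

-1/3

Ratio test on column x4 — row 1: (6/5)/(3/5) = 2; row 2: entry -7/5 ≤ 0; row 3: (22/5)/(1/5) = 22. Minimum is 2 at row 1 (x1 leaves); pivot element 3/5.
Divide row 1 by 3/5; eliminate column x4 from the other rows.
Row 3 update in column x1: 0 − (1/5)·(5/3) = -1/3.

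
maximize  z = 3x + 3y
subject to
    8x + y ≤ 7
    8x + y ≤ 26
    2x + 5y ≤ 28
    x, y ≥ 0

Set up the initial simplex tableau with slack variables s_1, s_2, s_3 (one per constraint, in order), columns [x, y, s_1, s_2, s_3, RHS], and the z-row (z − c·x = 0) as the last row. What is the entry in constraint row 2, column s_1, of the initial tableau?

Slack s_1 belongs to constraint 1; its column is the unit vector e_1, so the entry in row 2 is 0.

0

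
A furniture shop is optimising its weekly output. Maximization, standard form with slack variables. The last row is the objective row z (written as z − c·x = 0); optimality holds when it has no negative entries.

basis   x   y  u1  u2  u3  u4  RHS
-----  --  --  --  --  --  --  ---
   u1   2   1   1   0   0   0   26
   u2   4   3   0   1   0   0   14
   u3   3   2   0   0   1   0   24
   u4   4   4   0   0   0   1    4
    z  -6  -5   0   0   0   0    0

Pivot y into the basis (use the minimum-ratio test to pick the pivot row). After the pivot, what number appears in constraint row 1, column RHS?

25

Ratio test on column y — row 1: 26/1 = 26; row 2: 14/3 = 14/3; row 3: 24/2 = 12; row 4: 4/4 = 1. Minimum is 1 at row 4 (u4 leaves); pivot element 4.
Divide row 4 by 4; eliminate column y from the other rows.
Row 1 update in column RHS: 26 − 1·1 = 25.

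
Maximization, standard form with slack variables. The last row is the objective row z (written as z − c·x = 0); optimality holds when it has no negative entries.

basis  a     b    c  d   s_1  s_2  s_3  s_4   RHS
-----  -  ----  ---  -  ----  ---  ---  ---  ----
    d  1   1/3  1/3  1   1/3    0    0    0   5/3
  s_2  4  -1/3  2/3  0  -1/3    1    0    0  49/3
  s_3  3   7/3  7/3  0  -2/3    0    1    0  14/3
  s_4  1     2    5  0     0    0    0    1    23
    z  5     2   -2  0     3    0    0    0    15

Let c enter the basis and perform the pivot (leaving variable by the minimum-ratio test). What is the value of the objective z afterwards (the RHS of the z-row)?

19

Ratio test on column c — row 1: (5/3)/(1/3) = 5; row 2: (49/3)/(2/3) = 49/2; row 3: (14/3)/(7/3) = 2; row 4: 23/5 = 23/5. Minimum is 2 at row 3 (s_3 leaves); pivot element 7/3.
Pivot on row 3; the z-row RHS becomes 15 − (-2)·2 = 19.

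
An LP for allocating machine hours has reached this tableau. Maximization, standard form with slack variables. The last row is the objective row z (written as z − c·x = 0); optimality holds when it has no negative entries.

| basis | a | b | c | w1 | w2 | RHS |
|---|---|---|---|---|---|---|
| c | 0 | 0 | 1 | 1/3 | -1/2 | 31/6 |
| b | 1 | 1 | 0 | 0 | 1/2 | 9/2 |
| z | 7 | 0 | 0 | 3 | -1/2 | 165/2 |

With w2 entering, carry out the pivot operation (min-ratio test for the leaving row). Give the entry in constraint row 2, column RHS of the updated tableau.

9

Ratio test on column w2 — row 1: entry -1/2 ≤ 0; row 2: (9/2)/(1/2) = 9. Minimum is 9 at row 2 (b leaves); pivot element 1/2.
Divide row 2 by 1/2; eliminate column w2 from the other rows.
In the new row 2, the RHS entry is the old entry divided by the pivot: (9/2)/(1/2) = 9.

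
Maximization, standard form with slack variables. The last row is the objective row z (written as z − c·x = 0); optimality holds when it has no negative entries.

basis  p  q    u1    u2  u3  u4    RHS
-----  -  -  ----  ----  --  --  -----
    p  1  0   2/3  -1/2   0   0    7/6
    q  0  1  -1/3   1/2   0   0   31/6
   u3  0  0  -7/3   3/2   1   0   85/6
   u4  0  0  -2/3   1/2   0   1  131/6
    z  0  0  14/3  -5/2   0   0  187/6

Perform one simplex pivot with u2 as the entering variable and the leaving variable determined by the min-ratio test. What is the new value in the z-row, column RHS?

Ratio test on column u2 — row 1: entry -1/2 ≤ 0; row 2: (31/6)/(1/2) = 31/3; row 3: (85/6)/(3/2) = 85/9; row 4: (131/6)/(1/2) = 131/3. Minimum is 85/9 at row 3 (u3 leaves); pivot element 3/2.
Divide row 3 by 3/2; eliminate column u2 from the other rows.
z-row update in column RHS: 187/6 − (-5/2)·(85/9) = 493/9.

493/9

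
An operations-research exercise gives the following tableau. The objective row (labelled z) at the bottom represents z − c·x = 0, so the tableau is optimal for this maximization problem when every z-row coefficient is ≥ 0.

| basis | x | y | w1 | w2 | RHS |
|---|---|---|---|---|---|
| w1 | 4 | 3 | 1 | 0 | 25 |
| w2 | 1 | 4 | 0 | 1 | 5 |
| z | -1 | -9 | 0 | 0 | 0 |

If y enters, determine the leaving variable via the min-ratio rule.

Column y entries and ratios — w1: 25/3 = 25/3; w2: 5/4 = 5/4.
Smallest ratio is 5/4 in the row of w2, so w2 leaves.

w2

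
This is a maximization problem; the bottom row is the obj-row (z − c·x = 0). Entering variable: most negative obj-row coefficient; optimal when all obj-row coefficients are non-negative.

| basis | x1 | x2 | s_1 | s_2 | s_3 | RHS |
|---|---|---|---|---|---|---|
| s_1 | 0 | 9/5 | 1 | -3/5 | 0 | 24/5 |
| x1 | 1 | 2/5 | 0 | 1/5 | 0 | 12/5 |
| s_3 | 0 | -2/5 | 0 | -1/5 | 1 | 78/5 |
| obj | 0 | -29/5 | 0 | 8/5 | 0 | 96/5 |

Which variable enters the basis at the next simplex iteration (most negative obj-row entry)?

x2

Negative obj-row entries: x2: -29/5.
The most negative is -29/5 in column x2, so x2 enters.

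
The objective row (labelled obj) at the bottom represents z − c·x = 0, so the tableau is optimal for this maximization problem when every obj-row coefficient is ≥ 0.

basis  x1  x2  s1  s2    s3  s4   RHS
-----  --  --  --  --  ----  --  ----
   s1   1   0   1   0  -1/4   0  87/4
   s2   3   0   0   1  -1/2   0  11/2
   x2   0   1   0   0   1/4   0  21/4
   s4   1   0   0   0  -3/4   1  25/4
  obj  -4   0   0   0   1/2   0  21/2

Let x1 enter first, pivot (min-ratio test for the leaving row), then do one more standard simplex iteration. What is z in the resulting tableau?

Ratio test on column x1 — row 1: (87/4)/1 = 87/4; row 2: (11/2)/3 = 11/6; row 3: entry 0 ≤ 0; row 4: (25/4)/1 = 25/4. Minimum is 11/6 at row 2 (s2 leaves); pivot element 3.
Pivot on row 2; the obj-row RHS becomes 21/2 − (-4)·(11/6) = 107/6.
Next entering variable (most negative obj-row entry -1/6): s3.
Ratio test on column s3 — row 1: entry -1/12 ≤ 0; row 2: entry -1/6 ≤ 0; row 3: (21/4)/(1/4) = 21; row 4: entry -7/12 ≤ 0. Minimum is 21 at row 3 (x2 leaves); pivot element 1/4.
After the second pivot the obj-row RHS is 107/6 − (-1/6)·21 = 64/3.

64/3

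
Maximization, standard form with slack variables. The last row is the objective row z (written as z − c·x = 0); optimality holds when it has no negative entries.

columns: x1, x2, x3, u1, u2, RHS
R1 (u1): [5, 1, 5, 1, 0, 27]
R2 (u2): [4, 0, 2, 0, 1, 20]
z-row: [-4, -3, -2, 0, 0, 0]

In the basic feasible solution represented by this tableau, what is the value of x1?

0

x1 is not in the basis, so in the current basic feasible solution x1 = 0.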